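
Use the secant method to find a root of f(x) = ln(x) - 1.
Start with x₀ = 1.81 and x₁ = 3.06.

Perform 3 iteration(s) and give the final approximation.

f(x) = ln(x) - 1
x₀ = 1.81, x₁ = 3.06

Secant formula: x_{n+1} = x_n - f(x_n)(x_n - x_{n-1})/(f(x_n) - f(x_{n-1}))

Iteration 1:
  f(1.810000) = -0.406673
  f(3.060000) = 0.118415
  x_2 = 3.060000 - 0.118415×(3.060000 - 1.810000)/(0.118415 - (-0.406673))
       = 2.778107
Iteration 2:
  f(3.060000) = 0.118415
  f(2.778107) = 0.021770
  x_3 = 2.778107 - 0.021770×(2.778107 - 3.060000)/(0.021770 - 0.118415)
       = 2.714609
Iteration 3:
  f(2.778107) = 0.021770
  f(2.714609) = -0.001352
  x_4 = 2.714609 - (-0.001352)×(2.714609 - 2.778107)/(-0.001352 - 0.021770)
       = 2.718322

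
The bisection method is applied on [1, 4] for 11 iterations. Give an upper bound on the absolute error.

Bisection error bound: |error| ≤ (b-a)/2^n
|error| ≤ (4 - 1)/2^11 = 3/2^11
|error| ≤ 0.0014648438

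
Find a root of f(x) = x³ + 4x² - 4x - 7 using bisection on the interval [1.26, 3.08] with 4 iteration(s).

f(x) = x³ + 4x² - 4x - 7
Initial interval: [1.26, 3.08]

Iteration 1:
  c_1 = (1.260000 + 3.080000)/2 = 2.170000
  f(c_1) = f(2.170000) = 13.373913
  f(a) × f(c) < 0, new interval: [1.260000, 2.170000]
Iteration 2:
  c_2 = (1.260000 + 2.170000)/2 = 1.715000
  f(c_2) = f(1.715000) = 2.949101
  f(a) × f(c) < 0, new interval: [1.260000, 1.715000]
Iteration 3:
  c_3 = (1.260000 + 1.715000)/2 = 1.487500
  f(c_3) = f(1.487500) = -0.808049
  f(a) × f(c) ≥ 0, new interval: [1.487500, 1.715000]
Iteration 4:
  c_4 = (1.487500 + 1.715000)/2 = 1.601250
  f(c_4) = f(1.601250) = 0.956614
  f(a) × f(c) < 0, new interval: [1.487500, 1.601250]

After 4 iteration(s), the approximation is c_4 = 1.601250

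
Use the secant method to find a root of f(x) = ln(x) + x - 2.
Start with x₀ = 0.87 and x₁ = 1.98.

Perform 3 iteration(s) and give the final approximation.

f(x) = ln(x) + x - 2
x₀ = 0.87, x₁ = 1.98

Secant formula: x_{n+1} = x_n - f(x_n)(x_n - x_{n-1})/(f(x_n) - f(x_{n-1}))

Iteration 1:
  f(0.870000) = -1.269262
  f(1.980000) = 0.663097
  x_2 = 1.980000 - 0.663097×(1.980000 - 0.870000)/(0.663097 - (-1.269262))
       = 1.599099
Iteration 2:
  f(1.980000) = 0.663097
  f(1.599099) = 0.068539
  x_3 = 1.599099 - 0.068539×(1.599099 - 1.980000)/(0.068539 - 0.663097)
       = 1.555190
Iteration 3:
  f(1.599099) = 0.068539
  f(1.555190) = -0.003213
  x_4 = 1.555190 - (-0.003213)×(1.555190 - 1.599099)/(-0.003213 - 0.068539)
       = 1.557156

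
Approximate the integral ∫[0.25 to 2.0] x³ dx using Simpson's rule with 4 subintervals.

f(x) = x³
a = 0.25, b = 2.0, n = 4
h = (b - a)/n = 0.437500

Simpson's rule: (h/3)[f(x₀) + 4f(x₁) + 2f(x₂) + ... + f(xₙ)]

x_0 = 0.2500, f(x_0) = 0.015625, coefficient = 1
x_1 = 0.6875, f(x_1) = 0.324951, coefficient = 4
x_2 = 1.1250, f(x_2) = 1.423828, coefficient = 2
x_3 = 1.5625, f(x_3) = 3.814697, coefficient = 4
x_4 = 2.0000, f(x_4) = 8.000000, coefficient = 1

I ≈ (0.437500/3) × 27.421875 = 3.999023
Exact value: 3.999023
Error: 0.000000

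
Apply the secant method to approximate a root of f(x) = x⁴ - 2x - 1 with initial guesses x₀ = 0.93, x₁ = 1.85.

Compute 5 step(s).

f(x) = x⁴ - 2x - 1
x₀ = 0.93, x₁ = 1.85

Secant formula: x_{n+1} = x_n - f(x_n)(x_n - x_{n-1})/(f(x_n) - f(x_{n-1}))

Iteration 1:
  f(0.930000) = -2.111948
  f(1.850000) = 7.013506
  x_2 = 1.850000 - 7.013506×(1.850000 - 0.930000)/(7.013506 - (-2.111948))
       = 1.142920
Iteration 2:
  f(1.850000) = 7.013506
  f(1.142920) = -1.579509
  x_3 = 1.142920 - (-1.579509)×(1.142920 - 1.850000)/(-1.579509 - 7.013506)
       = 1.272891
Iteration 3:
  f(1.142920) = -1.579509
  f(1.272891) = -0.920570
  x_4 = 1.272891 - (-0.920570)×(1.272891 - 1.142920)/(-0.920570 - (-1.579509))
       = 1.454466
Iteration 4:
  f(1.272891) = -0.920570
  f(1.454466) = 0.566284
  x_5 = 1.454466 - 0.566284×(1.454466 - 1.272891)/(0.566284 - (-0.920570))
       = 1.385311
Iteration 5:
  f(1.454466) = 0.566284
  f(1.385311) = -0.087730
  x_6 = 1.385311 - (-0.087730)×(1.385311 - 1.454466)/(-0.087730 - 0.566284)
       = 1.394587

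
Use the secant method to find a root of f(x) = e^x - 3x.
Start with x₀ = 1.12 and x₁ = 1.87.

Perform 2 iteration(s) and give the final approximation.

f(x) = e^x - 3x
x₀ = 1.12, x₁ = 1.87

Secant formula: x_{n+1} = x_n - f(x_n)(x_n - x_{n-1})/(f(x_n) - f(x_{n-1}))

Iteration 1:
  f(1.120000) = -0.295146
  f(1.870000) = 0.878296
  x_2 = 1.870000 - 0.878296×(1.870000 - 1.120000)/(0.878296 - (-0.295146))
       = 1.308641
Iteration 2:
  f(1.870000) = 0.878296
  f(1.308641) = -0.224783
  x_3 = 1.308641 - (-0.224783)×(1.308641 - 1.870000)/(-0.224783 - 0.878296)
       = 1.423033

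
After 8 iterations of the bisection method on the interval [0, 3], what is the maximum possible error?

Bisection error bound: |error| ≤ (b-a)/2^n
|error| ≤ (3 - 0)/2^8 = 3/2^8
|error| ≤ 0.0117187500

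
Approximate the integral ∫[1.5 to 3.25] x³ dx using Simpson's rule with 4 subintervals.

f(x) = x³
a = 1.5, b = 3.25, n = 4
h = (b - a)/n = 0.437500

Simpson's rule: (h/3)[f(x₀) + 4f(x₁) + 2f(x₂) + ... + f(xₙ)]

x_0 = 1.5000, f(x_0) = 3.375000, coefficient = 1
x_1 = 1.9375, f(x_1) = 7.273193, coefficient = 4
x_2 = 2.3750, f(x_2) = 13.396484, coefficient = 2
x_3 = 2.8125, f(x_3) = 22.247314, coefficient = 4
x_4 = 3.2500, f(x_4) = 34.328125, coefficient = 1

I ≈ (0.437500/3) × 182.578125 = 26.625977
Exact value: 26.625977
Error: 0.000000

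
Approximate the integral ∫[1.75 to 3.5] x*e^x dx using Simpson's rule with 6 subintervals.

f(x) = x*e^x
a = 1.75, b = 3.5, n = 6
h = (b - a)/n = 0.291667

Simpson's rule: (h/3)[f(x₀) + 4f(x₁) + 2f(x₂) + ... + f(xₙ)]

x_0 = 1.7500, f(x_0) = 10.070555, coefficient = 1
x_1 = 2.0417, f(x_1) = 15.727852, coefficient = 4
x_2 = 2.3333, f(x_2) = 24.061937, coefficient = 2
x_3 = 2.6250, f(x_3) = 36.237007, coefficient = 4
x_4 = 2.9167, f(x_4) = 53.898793, coefficient = 2
x_5 = 3.2083, f(x_5) = 79.367179, coefficient = 4
x_6 = 3.5000, f(x_6) = 115.904082, coefficient = 1

I ≈ (0.291667/3) × 807.224248 = 78.480135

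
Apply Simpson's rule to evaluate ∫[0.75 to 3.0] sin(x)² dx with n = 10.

f(x) = sin(x)²
a = 0.75, b = 3.0, n = 10
h = (b - a)/n = 0.225000

Simpson's rule: (h/3)[f(x₀) + 4f(x₁) + 2f(x₂) + ... + f(xₙ)]

x_0 = 0.7500, f(x_0) = 0.464631, coefficient = 1
x_1 = 0.9750, f(x_1) = 0.685090, coefficient = 4
x_2 = 1.2000, f(x_2) = 0.868697, coefficient = 2
x_3 = 1.4250, f(x_3) = 0.978894, coefficient = 4
x_4 = 1.6500, f(x_4) = 0.993740, coefficient = 2
x_5 = 1.8750, f(x_5) = 0.910280, coefficient = 4
x_6 = 2.1000, f(x_6) = 0.745130, coefficient = 2
x_7 = 2.3250, f(x_7) = 0.531174, coefficient = 4
x_8 = 2.5500, f(x_8) = 0.311011, coefficient = 2
x_9 = 2.7750, f(x_9) = 0.128477, coefficient = 4
x_10 = 3.0000, f(x_10) = 0.019915, coefficient = 1

I ≈ (0.225000/3) × 19.257362 = 1.444302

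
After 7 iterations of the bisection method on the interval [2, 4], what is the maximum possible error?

Bisection error bound: |error| ≤ (b-a)/2^n
|error| ≤ (4 - 2)/2^7 = 2/2^7
|error| ≤ 0.0156250000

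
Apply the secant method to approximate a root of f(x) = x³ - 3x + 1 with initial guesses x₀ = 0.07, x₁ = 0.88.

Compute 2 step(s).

f(x) = x³ - 3x + 1
x₀ = 0.07, x₁ = 0.88

Secant formula: x_{n+1} = x_n - f(x_n)(x_n - x_{n-1})/(f(x_n) - f(x_{n-1}))

Iteration 1:
  f(0.070000) = 0.790343
  f(0.880000) = -0.958528
  x_2 = 0.880000 - (-0.958528)×(0.880000 - 0.070000)/(-0.958528 - 0.790343)
       = 0.436052
Iteration 2:
  f(0.880000) = -0.958528
  f(0.436052) = -0.225245
  x_3 = 0.436052 - (-0.225245)×(0.436052 - 0.880000)/(-0.225245 - (-0.958528))
       = 0.299683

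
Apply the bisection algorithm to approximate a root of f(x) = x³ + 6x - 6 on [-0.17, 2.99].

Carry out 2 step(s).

f(x) = x³ + 6x - 6
Initial interval: [-0.17, 2.99]

Iteration 1:
  c_1 = (-0.170000 + 2.990000)/2 = 1.410000
  f(c_1) = f(1.410000) = 5.263221
  f(a) × f(c) < 0, new interval: [-0.170000, 1.410000]
Iteration 2:
  c_2 = (-0.170000 + 1.410000)/2 = 0.620000
  f(c_2) = f(0.620000) = -2.041672
  f(a) × f(c) ≥ 0, new interval: [0.620000, 1.410000]

After 2 iteration(s), the approximation is c_2 = 0.620000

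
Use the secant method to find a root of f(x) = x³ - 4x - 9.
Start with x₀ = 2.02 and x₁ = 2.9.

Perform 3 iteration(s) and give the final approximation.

f(x) = x³ - 4x - 9
x₀ = 2.02, x₁ = 2.9

Secant formula: x_{n+1} = x_n - f(x_n)(x_n - x_{n-1})/(f(x_n) - f(x_{n-1}))

Iteration 1:
  f(2.020000) = -8.837592
  f(2.900000) = 3.789000
  x_2 = 2.900000 - 3.789000×(2.900000 - 2.020000)/(3.789000 - (-8.837592))
       = 2.635929
Iteration 2:
  f(2.900000) = 3.789000
  f(2.635929) = -1.228965
  x_3 = 2.635929 - (-1.228965)×(2.635929 - 2.900000)/(-1.228965 - 3.789000)
       = 2.700603
Iteration 3:
  f(2.635929) = -1.228965
  f(2.700603) = -0.106217
  x_4 = 2.700603 - (-0.106217)×(2.700603 - 2.635929)/(-0.106217 - (-1.228965))
       = 2.706722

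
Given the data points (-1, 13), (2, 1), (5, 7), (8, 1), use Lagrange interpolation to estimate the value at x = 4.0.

Lagrange interpolation formula:
P(x) = Σ yᵢ × Lᵢ(x)
where Lᵢ(x) = Π_{j≠i} (x - xⱼ)/(xᵢ - xⱼ)

L_0(4.0) = (4.0 - 2)/(-1 - 2) × (4.0 - 5)/(-1 - 5) × (4.0 - 8)/(-1 - 8) = -0.049383
L_1(4.0) = (4.0 - (-1))/(2 - (-1)) × (4.0 - 5)/(2 - 5) × (4.0 - 8)/(2 - 8) = 0.370370
L_2(4.0) = (4.0 - (-1))/(5 - (-1)) × (4.0 - 2)/(5 - 2) × (4.0 - 8)/(5 - 8) = 0.740741
L_3(4.0) = (4.0 - (-1))/(8 - (-1)) × (4.0 - 2)/(8 - 2) × (4.0 - 5)/(8 - 5) = -0.061728

P(4.0) = 13×L_0(4.0) + 1×L_1(4.0) + 7×L_2(4.0) + 1×L_3(4.0)
P(4.0) = 4.851852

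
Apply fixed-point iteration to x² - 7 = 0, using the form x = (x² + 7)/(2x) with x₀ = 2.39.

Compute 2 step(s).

Equation: x² - 7 = 0
Fixed-point form: x = (x² + 7)/(2x)
x₀ = 2.39

x_1 = g(2.390000) = 2.659435
x_2 = g(2.659435) = 2.645787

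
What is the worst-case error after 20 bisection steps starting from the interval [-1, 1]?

Bisection error bound: |error| ≤ (b-a)/2^n
|error| ≤ (1 - (-1))/2^20 = 2/2^20
|error| ≤ 0.0000019073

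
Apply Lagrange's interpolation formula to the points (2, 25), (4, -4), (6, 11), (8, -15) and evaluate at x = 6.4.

Lagrange interpolation formula:
P(x) = Σ yᵢ × Lᵢ(x)
where Lᵢ(x) = Π_{j≠i} (x - xⱼ)/(xᵢ - xⱼ)

L_0(6.4) = (6.4 - 4)/(2 - 4) × (6.4 - 6)/(2 - 6) × (6.4 - 8)/(2 - 8) = 0.032000
L_1(6.4) = (6.4 - 2)/(4 - 2) × (6.4 - 6)/(4 - 6) × (6.4 - 8)/(4 - 8) = -0.176000
L_2(6.4) = (6.4 - 2)/(6 - 2) × (6.4 - 4)/(6 - 4) × (6.4 - 8)/(6 - 8) = 1.056000
L_3(6.4) = (6.4 - 2)/(8 - 2) × (6.4 - 4)/(8 - 4) × (6.4 - 6)/(8 - 6) = 0.088000

P(6.4) = 25×L_0(6.4) + (-4)×L_1(6.4) + 11×L_2(6.4) + (-15)×L_3(6.4)
P(6.4) = 11.800000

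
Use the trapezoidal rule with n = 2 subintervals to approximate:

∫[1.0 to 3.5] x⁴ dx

f(x) = x⁴
a = 1.0, b = 3.5, n = 2
h = (b - a)/n = 1.250000

Trapezoidal rule: (h/2)[f(x₀) + 2f(x₁) + 2f(x₂) + ... + f(xₙ)]

x_0 = 1.0000, f(x_0) = 1.000000, coefficient = 1
x_1 = 2.2500, f(x_1) = 25.628906, coefficient = 2
x_2 = 3.5000, f(x_2) = 150.062500, coefficient = 1

I ≈ (1.250000/2) × 202.320312 = 126.450195
Exact value: 104.843750
Error: 21.606445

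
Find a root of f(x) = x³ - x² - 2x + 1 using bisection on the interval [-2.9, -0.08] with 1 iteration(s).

f(x) = x³ - x² - 2x + 1
Initial interval: [-2.9, -0.08]

Iteration 1:
  c_1 = (-2.900000 + (-0.080000))/2 = -1.490000
  f(c_1) = f(-1.490000) = -1.548049
  f(a) × f(c) ≥ 0, new interval: [-1.490000, -0.080000]

After 1 iteration(s), the approximation is c_1 = -1.490000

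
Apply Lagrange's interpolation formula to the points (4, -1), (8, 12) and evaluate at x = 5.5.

Lagrange interpolation formula:
P(x) = Σ yᵢ × Lᵢ(x)
where Lᵢ(x) = Π_{j≠i} (x - xⱼ)/(xᵢ - xⱼ)

L_0(5.5) = (5.5 - 8)/(4 - 8) = 0.625000
L_1(5.5) = (5.5 - 4)/(8 - 4) = 0.375000

P(5.5) = (-1)×L_0(5.5) + 12×L_1(5.5)
P(5.5) = 3.875000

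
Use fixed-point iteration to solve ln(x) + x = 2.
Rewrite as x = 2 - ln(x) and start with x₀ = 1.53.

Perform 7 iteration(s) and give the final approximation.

Equation: ln(x) + x = 2
Fixed-point form: x = 2 - ln(x)
x₀ = 1.53

x_1 = g(1.530000) = 1.574732
x_2 = g(1.574732) = 1.545915
x_3 = g(1.545915) = 1.564384
x_4 = g(1.564384) = 1.552508
x_5 = g(1.552508) = 1.560128
x_6 = g(1.560128) = 1.555232
x_7 = g(1.555232) = 1.558375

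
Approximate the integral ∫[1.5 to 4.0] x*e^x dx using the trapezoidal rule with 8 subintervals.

f(x) = x*e^x
a = 1.5, b = 4.0, n = 8
h = (b - a)/n = 0.312500

Trapezoidal rule: (h/2)[f(x₀) + 2f(x₁) + 2f(x₂) + ... + f(xₙ)]

x_0 = 1.5000, f(x_0) = 6.722534, coefficient = 1
x_1 = 1.8125, f(x_1) = 11.102909, coefficient = 2
x_2 = 2.1250, f(x_2) = 17.792407, coefficient = 2
x_3 = 2.4375, f(x_3) = 27.895710, coefficient = 2
x_4 = 2.7500, f(x_4) = 43.017238, coefficient = 2
x_5 = 3.0625, f(x_5) = 65.479137, coefficient = 2
x_6 = 3.3750, f(x_6) = 98.631958, coefficient = 2
x_7 = 3.6875, f(x_7) = 147.296671, coefficient = 2
x_8 = 4.0000, f(x_8) = 218.392600, coefficient = 1

I ≈ (0.312500/2) × 1047.547193 = 163.679249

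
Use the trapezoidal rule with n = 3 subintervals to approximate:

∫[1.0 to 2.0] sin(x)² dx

f(x) = sin(x)²
a = 1.0, b = 2.0, n = 3
h = (b - a)/n = 0.333333

Trapezoidal rule: (h/2)[f(x₀) + 2f(x₁) + 2f(x₂) + ... + f(xₙ)]

x_0 = 1.0000, f(x_0) = 0.708073, coefficient = 1
x_1 = 1.3333, f(x_1) = 0.944663, coefficient = 2
x_2 = 1.6667, f(x_2) = 0.990837, coefficient = 2
x_3 = 2.0000, f(x_3) = 0.826822, coefficient = 1

I ≈ (0.333333/2) × 5.405896 = 0.900983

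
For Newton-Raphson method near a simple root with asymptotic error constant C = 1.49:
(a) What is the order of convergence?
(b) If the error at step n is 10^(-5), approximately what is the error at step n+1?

(a) Newton-Raphson has quadratic (order 2) convergence near simple roots.
    This means |e_{n+1}| ≈ C|e_n|².

(b) With |e_n| = 10^(-5) and C = 1.49:
    |e_{n+1}| ≈ 1.49 × (10^(-5))² = 1.49 × 10^(-10)

(a) 2 (quadratic); (b) |e_{n+1}| ≈ 1.490e-10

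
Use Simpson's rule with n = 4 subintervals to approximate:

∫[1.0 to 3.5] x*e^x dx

f(x) = x*e^x
a = 1.0, b = 3.5, n = 4
h = (b - a)/n = 0.625000

Simpson's rule: (h/3)[f(x₀) + 4f(x₁) + 2f(x₂) + ... + f(xₙ)]

x_0 = 1.0000, f(x_0) = 2.718282, coefficient = 1
x_1 = 1.6250, f(x_1) = 8.252431, coefficient = 4
x_2 = 2.2500, f(x_2) = 21.347406, coefficient = 2
x_3 = 2.8750, f(x_3) = 50.960594, coefficient = 4
x_4 = 3.5000, f(x_4) = 115.904082, coefficient = 1

I ≈ (0.625000/3) × 398.169276 = 82.951933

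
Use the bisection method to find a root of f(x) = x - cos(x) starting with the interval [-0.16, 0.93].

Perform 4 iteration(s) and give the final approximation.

f(x) = x - cos(x)
Initial interval: [-0.16, 0.93]

Iteration 1:
  c_1 = (-0.160000 + 0.930000)/2 = 0.385000
  f(c_1) = f(0.385000) = -0.541798
  f(a) × f(c) ≥ 0, new interval: [0.385000, 0.930000]
Iteration 2:
  c_2 = (0.385000 + 0.930000)/2 = 0.657500
  f(c_2) = f(0.657500) = -0.134023
  f(a) × f(c) ≥ 0, new interval: [0.657500, 0.930000]
Iteration 3:
  c_3 = (0.657500 + 0.930000)/2 = 0.793750
  f(c_3) = f(0.793750) = 0.092573
  f(a) × f(c) < 0, new interval: [0.657500, 0.793750]
Iteration 4:
  c_4 = (0.657500 + 0.793750)/2 = 0.725625
  f(c_4) = f(0.725625) = -0.022460
  f(a) × f(c) ≥ 0, new interval: [0.725625, 0.793750]

After 4 iteration(s), the approximation is c_4 = 0.725625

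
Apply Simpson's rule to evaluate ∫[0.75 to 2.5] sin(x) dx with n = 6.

f(x) = sin(x)
a = 0.75, b = 2.5, n = 6
h = (b - a)/n = 0.291667

Simpson's rule: (h/3)[f(x₀) + 4f(x₁) + 2f(x₂) + ... + f(xₙ)]

x_0 = 0.7500, f(x_0) = 0.681639, coefficient = 1
x_1 = 1.0417, f(x_1) = 0.863247, coefficient = 4
x_2 = 1.3333, f(x_2) = 0.971938, coefficient = 2
x_3 = 1.6250, f(x_3) = 0.998531, coefficient = 4
x_4 = 1.9167, f(x_4) = 0.940781, coefficient = 2
x_5 = 2.2083, f(x_5) = 0.803564, coefficient = 4
x_6 = 2.5000, f(x_6) = 0.598472, coefficient = 1

I ≈ (0.291667/3) × 15.766917 = 1.532895
Exact value: 1.532832
Error: 0.000062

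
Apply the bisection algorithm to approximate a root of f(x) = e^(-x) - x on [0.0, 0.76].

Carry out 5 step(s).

f(x) = e^(-x) - x
Initial interval: [0.0, 0.76]

Iteration 1:
  c_1 = (0.000000 + 0.760000)/2 = 0.380000
  f(c_1) = f(0.380000) = 0.303861
  f(a) × f(c) ≥ 0, new interval: [0.380000, 0.760000]
Iteration 2:
  c_2 = (0.380000 + 0.760000)/2 = 0.570000
  f(c_2) = f(0.570000) = -0.004475
  f(a) × f(c) < 0, new interval: [0.380000, 0.570000]
Iteration 3:
  c_3 = (0.380000 + 0.570000)/2 = 0.475000
  f(c_3) = f(0.475000) = 0.146885
  f(a) × f(c) ≥ 0, new interval: [0.475000, 0.570000]
Iteration 4:
  c_4 = (0.475000 + 0.570000)/2 = 0.522500
  f(c_4) = f(0.522500) = 0.070536
  f(a) × f(c) ≥ 0, new interval: [0.522500, 0.570000]
Iteration 5:
  c_5 = (0.522500 + 0.570000)/2 = 0.546250
  f(c_5) = f(0.546250) = 0.032867
  f(a) × f(c) ≥ 0, new interval: [0.546250, 0.570000]

After 5 iteration(s), the approximation is c_5 = 0.546250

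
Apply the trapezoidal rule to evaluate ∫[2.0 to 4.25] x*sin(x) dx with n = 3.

f(x) = x*sin(x)
a = 2.0, b = 4.25, n = 3
h = (b - a)/n = 0.750000

Trapezoidal rule: (h/2)[f(x₀) + 2f(x₁) + 2f(x₂) + ... + f(xₙ)]

x_0 = 2.0000, f(x_0) = 1.818595, coefficient = 1
x_1 = 2.7500, f(x_1) = 1.049568, coefficient = 2
x_2 = 3.5000, f(x_2) = -1.227741, coefficient = 2
x_3 = 4.2500, f(x_3) = -3.803705, coefficient = 1

I ≈ (0.750000/2) × -2.341457 = -0.878046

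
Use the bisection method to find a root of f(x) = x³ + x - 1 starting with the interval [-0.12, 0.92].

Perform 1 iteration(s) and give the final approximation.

f(x) = x³ + x - 1
Initial interval: [-0.12, 0.92]

Iteration 1:
  c_1 = (-0.120000 + 0.920000)/2 = 0.400000
  f(c_1) = f(0.400000) = -0.536000
  f(a) × f(c) ≥ 0, new interval: [0.400000, 0.920000]

After 1 iteration(s), the approximation is c_1 = 0.400000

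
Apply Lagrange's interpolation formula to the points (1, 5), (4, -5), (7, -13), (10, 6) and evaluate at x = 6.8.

Lagrange interpolation formula:
P(x) = Σ yᵢ × Lᵢ(x)
where Lᵢ(x) = Π_{j≠i} (x - xⱼ)/(xᵢ - xⱼ)

L_0(6.8) = (6.8 - 4)/(1 - 4) × (6.8 - 7)/(1 - 7) × (6.8 - 10)/(1 - 10) = -0.011062
L_1(6.8) = (6.8 - 1)/(4 - 1) × (6.8 - 7)/(4 - 7) × (6.8 - 10)/(4 - 10) = 0.068741
L_2(6.8) = (6.8 - 1)/(7 - 1) × (6.8 - 4)/(7 - 4) × (6.8 - 10)/(7 - 10) = 0.962370
L_3(6.8) = (6.8 - 1)/(10 - 1) × (6.8 - 4)/(10 - 4) × (6.8 - 7)/(10 - 7) = -0.020049

P(6.8) = 5×L_0(6.8) + (-5)×L_1(6.8) + (-13)×L_2(6.8) + 6×L_3(6.8)
P(6.8) = -13.030123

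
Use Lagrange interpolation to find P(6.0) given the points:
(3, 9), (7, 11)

Lagrange interpolation formula:
P(x) = Σ yᵢ × Lᵢ(x)
where Lᵢ(x) = Π_{j≠i} (x - xⱼ)/(xᵢ - xⱼ)

L_0(6.0) = (6.0 - 7)/(3 - 7) = 0.250000
L_1(6.0) = (6.0 - 3)/(7 - 3) = 0.750000

P(6.0) = 9×L_0(6.0) + 11×L_1(6.0)
P(6.0) = 10.500000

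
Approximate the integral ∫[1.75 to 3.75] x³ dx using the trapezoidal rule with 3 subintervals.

f(x) = x³
a = 1.75, b = 3.75, n = 3
h = (b - a)/n = 0.666667

Trapezoidal rule: (h/2)[f(x₀) + 2f(x₁) + 2f(x₂) + ... + f(xₙ)]

x_0 = 1.7500, f(x_0) = 5.359375, coefficient = 1
x_1 = 2.4167, f(x_1) = 14.114005, coefficient = 2
x_2 = 3.0833, f(x_2) = 29.313079, coefficient = 2
x_3 = 3.7500, f(x_3) = 52.734375, coefficient = 1

I ≈ (0.666667/2) × 144.947917 = 48.315972
Exact value: 47.093750
Error: 1.222222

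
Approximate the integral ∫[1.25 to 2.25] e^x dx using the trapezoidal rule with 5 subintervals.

f(x) = e^x
a = 1.25, b = 2.25, n = 5
h = (b - a)/n = 0.200000

Trapezoidal rule: (h/2)[f(x₀) + 2f(x₁) + 2f(x₂) + ... + f(xₙ)]

x_0 = 1.2500, f(x_0) = 3.490343, coefficient = 1
x_1 = 1.4500, f(x_1) = 4.263115, coefficient = 2
x_2 = 1.6500, f(x_2) = 5.206980, coefficient = 2
x_3 = 1.8500, f(x_3) = 6.359820, coefficient = 2
x_4 = 2.0500, f(x_4) = 7.767901, coefficient = 2
x_5 = 2.2500, f(x_5) = 9.487736, coefficient = 1

I ≈ (0.200000/2) × 60.173709 = 6.017371
Exact value: 5.997393
Error: 0.019978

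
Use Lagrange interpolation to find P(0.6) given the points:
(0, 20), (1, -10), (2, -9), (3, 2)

Lagrange interpolation formula:
P(x) = Σ yᵢ × Lᵢ(x)
where Lᵢ(x) = Π_{j≠i} (x - xⱼ)/(xᵢ - xⱼ)

L_0(0.6) = (0.6 - 1)/(0 - 1) × (0.6 - 2)/(0 - 2) × (0.6 - 3)/(0 - 3) = 0.224000
L_1(0.6) = (0.6 - 0)/(1 - 0) × (0.6 - 2)/(1 - 2) × (0.6 - 3)/(1 - 3) = 1.008000
L_2(0.6) = (0.6 - 0)/(2 - 0) × (0.6 - 1)/(2 - 1) × (0.6 - 3)/(2 - 3) = -0.288000
L_3(0.6) = (0.6 - 0)/(3 - 0) × (0.6 - 1)/(3 - 1) × (0.6 - 2)/(3 - 2) = 0.056000

P(0.6) = 20×L_0(0.6) + (-10)×L_1(0.6) + (-9)×L_2(0.6) + 2×L_3(0.6)
P(0.6) = -2.896000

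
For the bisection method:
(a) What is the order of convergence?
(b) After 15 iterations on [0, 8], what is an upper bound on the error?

(a) Bisection has linear (order 1) convergence; the error is halved each step.

(b) Error bound = (b-a)/2^n = (8 - 0)/2^{15}
    = 8/2^{15}

(a) 1 (linear); (b) error ≤ 2.44e-04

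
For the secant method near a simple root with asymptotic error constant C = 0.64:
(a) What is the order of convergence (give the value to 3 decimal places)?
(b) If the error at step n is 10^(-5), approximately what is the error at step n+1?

(a) Secant method has superlinear convergence with order φ = (1+√5)/2 ≈ 1.618.
    This means |e_{n+1}| ≈ C|e_n|^1.618.

(b) With |e_n| = 10^(-5) and C = 0.64:
    |e_{n+1}| ≈ 0.64 × (10^(-5))^1.618 = 0.64 × 10^(-8.09)

(a) ≈ 1.618 (golden ratio); (b) |e_{n+1}| ≈ 5.200e-09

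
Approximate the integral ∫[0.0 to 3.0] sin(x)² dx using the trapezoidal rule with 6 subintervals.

f(x) = sin(x)²
a = 0.0, b = 3.0, n = 6
h = (b - a)/n = 0.500000

Trapezoidal rule: (h/2)[f(x₀) + 2f(x₁) + 2f(x₂) + ... + f(xₙ)]

x_0 = 0.0000, f(x_0) = 0.000000, coefficient = 1
x_1 = 0.5000, f(x_1) = 0.229849, coefficient = 2
x_2 = 1.0000, f(x_2) = 0.708073, coefficient = 2
x_3 = 1.5000, f(x_3) = 0.994996, coefficient = 2
x_4 = 2.0000, f(x_4) = 0.826822, coefficient = 2
x_5 = 2.5000, f(x_5) = 0.358169, coefficient = 2
x_6 = 3.0000, f(x_6) = 0.019915, coefficient = 1

I ≈ (0.500000/2) × 6.255733 = 1.563933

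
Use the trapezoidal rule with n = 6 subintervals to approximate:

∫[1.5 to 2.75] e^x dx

f(x) = e^x
a = 1.5, b = 2.75, n = 6
h = (b - a)/n = 0.208333

Trapezoidal rule: (h/2)[f(x₀) + 2f(x₁) + 2f(x₂) + ... + f(xₙ)]

x_0 = 1.5000, f(x_0) = 4.481689, coefficient = 1
x_1 = 1.7083, f(x_1) = 5.519754, coefficient = 2
x_2 = 1.9167, f(x_2) = 6.798260, coefficient = 2
x_3 = 2.1250, f(x_3) = 8.372897, coefficient = 2
x_4 = 2.3333, f(x_4) = 10.312259, coefficient = 2
x_5 = 2.5417, f(x_5) = 12.700821, coefficient = 2
x_6 = 2.7500, f(x_6) = 15.642632, coefficient = 1

I ≈ (0.208333/2) × 107.532304 = 11.201282
Exact value: 11.160943
Error: 0.040339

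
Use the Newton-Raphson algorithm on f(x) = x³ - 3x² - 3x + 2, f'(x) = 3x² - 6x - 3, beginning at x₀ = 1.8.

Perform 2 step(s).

f(x) = x³ - 3x² - 3x + 2
f'(x) = 3x² - 6x - 3
x₀ = 1.8

Newton-Raphson formula: x_{n+1} = x_n - f(x_n)/f'(x_n)

Iteration 1:
  f(1.800000) = -7.288000
  f'(1.800000) = -4.080000
  x_1 = 1.800000 - (-7.288000)/(-4.080000) = 0.013725
Iteration 2:
  f(0.013725) = 1.958261
  f'(0.013725) = -3.081788
  x_2 = 0.013725 - 1.958261/(-3.081788) = 0.649156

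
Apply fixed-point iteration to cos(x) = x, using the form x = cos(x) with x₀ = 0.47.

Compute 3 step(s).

Equation: cos(x) = x
Fixed-point form: x = cos(x)
x₀ = 0.47

x_1 = g(0.470000) = 0.891568
x_2 = g(0.891568) = 0.628193
x_3 = g(0.628193) = 0.809091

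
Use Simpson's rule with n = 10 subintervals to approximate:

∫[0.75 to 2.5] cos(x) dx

f(x) = cos(x)
a = 0.75, b = 2.5, n = 10
h = (b - a)/n = 0.175000

Simpson's rule: (h/3)[f(x₀) + 4f(x₁) + 2f(x₂) + ... + f(xₙ)]

x_0 = 0.7500, f(x_0) = 0.731689, coefficient = 1
x_1 = 0.9250, f(x_1) = 0.601835, coefficient = 4
x_2 = 1.1000, f(x_2) = 0.453596, coefficient = 2
x_3 = 1.2750, f(x_3) = 0.291502, coefficient = 4
x_4 = 1.4500, f(x_4) = 0.120503, coefficient = 2
x_5 = 1.6250, f(x_5) = -0.054177, coefficient = 4
x_6 = 1.8000, f(x_6) = -0.227202, coefficient = 2
x_7 = 1.9750, f(x_7) = -0.393287, coefficient = 4
x_8 = 2.1500, f(x_8) = -0.547358, coefficient = 2
x_9 = 2.3250, f(x_9) = -0.684709, coefficient = 4
x_10 = 2.5000, f(x_10) = -0.801144, coefficient = 1

I ≈ (0.175000/3) × -1.425721 = -0.083167
Exact value: -0.083167
Error: 0.000000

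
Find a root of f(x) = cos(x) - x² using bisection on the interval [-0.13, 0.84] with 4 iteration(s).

f(x) = cos(x) - x²
Initial interval: [-0.13, 0.84]

Iteration 1:
  c_1 = (-0.130000 + 0.840000)/2 = 0.355000
  f(c_1) = f(0.355000) = 0.811621
  f(a) × f(c) ≥ 0, new interval: [0.355000, 0.840000]
Iteration 2:
  c_2 = (0.355000 + 0.840000)/2 = 0.597500
  f(c_2) = f(0.597500) = 0.469738
  f(a) × f(c) ≥ 0, new interval: [0.597500, 0.840000]
Iteration 3:
  c_3 = (0.597500 + 0.840000)/2 = 0.718750
  f(c_3) = f(0.718750) = 0.236028
  f(a) × f(c) ≥ 0, new interval: [0.718750, 0.840000]
Iteration 4:
  c_4 = (0.718750 + 0.840000)/2 = 0.779375
  f(c_4) = f(0.779375) = 0.103928
  f(a) × f(c) ≥ 0, new interval: [0.779375, 0.840000]

After 4 iteration(s), the approximation is c_4 = 0.779375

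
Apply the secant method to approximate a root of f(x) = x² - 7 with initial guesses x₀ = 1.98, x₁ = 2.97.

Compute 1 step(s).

f(x) = x² - 7
x₀ = 1.98, x₁ = 2.97

Secant formula: x_{n+1} = x_n - f(x_n)(x_n - x_{n-1})/(f(x_n) - f(x_{n-1}))

Iteration 1:
  f(1.980000) = -3.079600
  f(2.970000) = 1.820900
  x_2 = 2.970000 - 1.820900×(2.970000 - 1.980000)/(1.820900 - (-3.079600))
       = 2.602141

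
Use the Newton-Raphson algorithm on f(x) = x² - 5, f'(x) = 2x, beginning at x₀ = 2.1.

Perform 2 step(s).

f(x) = x² - 5
f'(x) = 2x
x₀ = 2.1

Newton-Raphson formula: x_{n+1} = x_n - f(x_n)/f'(x_n)

Iteration 1:
  f(2.100000) = -0.590000
  f'(2.100000) = 4.200000
  x_1 = 2.100000 - (-0.590000)/4.200000 = 2.240476
Iteration 2:
  f(2.240476) = 0.019734
  f'(2.240476) = 4.480952
  x_2 = 2.240476 - 0.019734/4.480952 = 2.236072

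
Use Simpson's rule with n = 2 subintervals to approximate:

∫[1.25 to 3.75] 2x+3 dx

f(x) = 2x+3
a = 1.25, b = 3.75, n = 2
h = (b - a)/n = 1.250000

Simpson's rule: (h/3)[f(x₀) + 4f(x₁) + 2f(x₂) + ... + f(xₙ)]

x_0 = 1.2500, f(x_0) = 5.500000, coefficient = 1
x_1 = 2.5000, f(x_1) = 8.000000, coefficient = 4
x_2 = 3.7500, f(x_2) = 10.500000, coefficient = 1

I ≈ (1.250000/3) × 48.000000 = 20.000000
Exact value: 20.000000
Error: 0.000000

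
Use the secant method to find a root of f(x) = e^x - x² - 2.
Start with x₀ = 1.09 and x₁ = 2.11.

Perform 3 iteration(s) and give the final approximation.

f(x) = e^x - x² - 2
x₀ = 1.09, x₁ = 2.11

Secant formula: x_{n+1} = x_n - f(x_n)(x_n - x_{n-1})/(f(x_n) - f(x_{n-1}))

Iteration 1:
  f(1.090000) = -0.213826
  f(2.110000) = 1.796141
  x_2 = 2.110000 - 1.796141×(2.110000 - 1.090000)/(1.796141 - (-0.213826))
       = 1.198510
Iteration 2:
  f(2.110000) = 1.796141
  f(1.198510) = -0.121252
  x_3 = 1.198510 - (-0.121252)×(1.198510 - 2.110000)/(-0.121252 - 1.796141)
       = 1.256151
Iteration 3:
  f(1.198510) = -0.121252
  f(1.256151) = -0.066037
  x_4 = 1.256151 - (-0.066037)×(1.256151 - 1.198510)/(-0.066037 - (-0.121252))
       = 1.325089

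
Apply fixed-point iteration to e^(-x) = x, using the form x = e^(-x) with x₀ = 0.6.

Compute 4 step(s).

Equation: e^(-x) = x
Fixed-point form: x = e^(-x)
x₀ = 0.6

x_1 = g(0.600000) = 0.548812
x_2 = g(0.548812) = 0.577636
x_3 = g(0.577636) = 0.561224
x_4 = g(0.561224) = 0.570511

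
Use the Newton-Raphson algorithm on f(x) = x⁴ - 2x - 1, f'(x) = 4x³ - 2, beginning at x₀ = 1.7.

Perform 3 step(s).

f(x) = x⁴ - 2x - 1
f'(x) = 4x³ - 2
x₀ = 1.7

Newton-Raphson formula: x_{n+1} = x_n - f(x_n)/f'(x_n)

Iteration 1:
  f(1.700000) = 3.952100
  f'(1.700000) = 17.652000
  x_1 = 1.700000 - 3.952100/17.652000 = 1.476110
Iteration 2:
  f(1.476110) = 0.795392
  f'(1.476110) = 10.865198
  x_2 = 1.476110 - 0.795392/10.865198 = 1.402905
Iteration 3:
  f(1.402905) = 0.067773
  f'(1.402905) = 9.044464
  x_3 = 1.402905 - 0.067773/9.044464 = 1.395412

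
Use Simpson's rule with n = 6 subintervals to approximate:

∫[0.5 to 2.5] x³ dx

f(x) = x³
a = 0.5, b = 2.5, n = 6
h = (b - a)/n = 0.333333

Simpson's rule: (h/3)[f(x₀) + 4f(x₁) + 2f(x₂) + ... + f(xₙ)]

x_0 = 0.5000, f(x_0) = 0.125000, coefficient = 1
x_1 = 0.8333, f(x_1) = 0.578704, coefficient = 4
x_2 = 1.1667, f(x_2) = 1.587963, coefficient = 2
x_3 = 1.5000, f(x_3) = 3.375000, coefficient = 4
x_4 = 1.8333, f(x_4) = 6.162037, coefficient = 2
x_5 = 2.1667, f(x_5) = 10.171296, coefficient = 4
x_6 = 2.5000, f(x_6) = 15.625000, coefficient = 1

I ≈ (0.333333/3) × 87.750000 = 9.750000
Exact value: 9.750000
Error: 0.000000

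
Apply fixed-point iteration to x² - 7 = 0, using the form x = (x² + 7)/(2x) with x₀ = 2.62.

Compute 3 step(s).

Equation: x² - 7 = 0
Fixed-point form: x = (x² + 7)/(2x)
x₀ = 2.62

x_1 = g(2.620000) = 2.645878
x_2 = g(2.645878) = 2.645751
x_3 = g(2.645751) = 2.645751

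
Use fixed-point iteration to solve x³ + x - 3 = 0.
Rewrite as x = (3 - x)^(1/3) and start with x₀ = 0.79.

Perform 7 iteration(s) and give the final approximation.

Equation: x³ + x - 3 = 0
Fixed-point form: x = (3 - x)^(1/3)
x₀ = 0.79

x_1 = g(0.790000) = 1.302559
x_2 = g(1.302559) = 1.192884
x_3 = g(1.192884) = 1.218041
x_4 = g(1.218041) = 1.212363
x_5 = g(1.212363) = 1.213649
x_6 = g(1.213649) = 1.213358
x_7 = g(1.213358) = 1.213424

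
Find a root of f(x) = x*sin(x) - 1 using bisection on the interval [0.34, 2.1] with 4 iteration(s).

f(x) = x*sin(x) - 1
Initial interval: [0.34, 2.1]

Iteration 1:
  c_1 = (0.340000 + 2.100000)/2 = 1.220000
  f(c_1) = f(1.220000) = 0.145701
  f(a) × f(c) < 0, new interval: [0.340000, 1.220000]
Iteration 2:
  c_2 = (0.340000 + 1.220000)/2 = 0.780000
  f(c_2) = f(0.780000) = -0.451442
  f(a) × f(c) ≥ 0, new interval: [0.780000, 1.220000]
Iteration 3:
  c_3 = (0.780000 + 1.220000)/2 = 1.000000
  f(c_3) = f(1.000000) = -0.158529
  f(a) × f(c) ≥ 0, new interval: [1.000000, 1.220000]
Iteration 4:
  c_4 = (1.000000 + 1.220000)/2 = 1.110000
  f(c_4) = f(1.110000) = -0.005774
  f(a) × f(c) ≥ 0, new interval: [1.110000, 1.220000]

After 4 iteration(s), the approximation is c_4 = 1.110000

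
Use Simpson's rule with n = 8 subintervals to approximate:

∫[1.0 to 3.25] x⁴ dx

f(x) = x⁴
a = 1.0, b = 3.25, n = 8
h = (b - a)/n = 0.281250

Simpson's rule: (h/3)[f(x₀) + 4f(x₁) + 2f(x₂) + ... + f(xₙ)]

x_0 = 1.0000, f(x_0) = 1.000000, coefficient = 1
x_1 = 1.2812, f(x_1) = 2.694856, coefficient = 4
x_2 = 1.5625, f(x_2) = 5.960464, coefficient = 2
x_3 = 1.8438, f(x_3) = 11.556016, coefficient = 4
x_4 = 2.1250, f(x_4) = 20.390869, coefficient = 2
x_5 = 2.4062, f(x_5) = 33.524552, coefficient = 4
x_6 = 2.6875, f(x_6) = 52.166763, coefficient = 2
x_7 = 2.9688, f(x_7) = 77.677369, coefficient = 4
x_8 = 3.2500, f(x_8) = 111.566406, coefficient = 1

I ≈ (0.281250/3) × 771.413773 = 72.320041
Exact value: 72.318164
Error: 0.001877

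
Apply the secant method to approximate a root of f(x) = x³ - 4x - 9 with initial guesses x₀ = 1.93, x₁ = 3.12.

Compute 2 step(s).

f(x) = x³ - 4x - 9
x₀ = 1.93, x₁ = 3.12

Secant formula: x_{n+1} = x_n - f(x_n)(x_n - x_{n-1})/(f(x_n) - f(x_{n-1}))

Iteration 1:
  f(1.930000) = -9.530943
  f(3.120000) = 8.891328
  x_2 = 3.120000 - 8.891328×(3.120000 - 1.930000)/(8.891328 - (-9.530943))
       = 2.545658
Iteration 2:
  f(3.120000) = 8.891328
  f(2.545658) = -2.685811
  x_3 = 2.545658 - (-2.685811)×(2.545658 - 3.120000)/(-2.685811 - 8.891328)
       = 2.678901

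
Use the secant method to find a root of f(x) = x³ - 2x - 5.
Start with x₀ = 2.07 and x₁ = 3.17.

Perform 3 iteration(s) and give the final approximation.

f(x) = x³ - 2x - 5
x₀ = 2.07, x₁ = 3.17

Secant formula: x_{n+1} = x_n - f(x_n)(x_n - x_{n-1})/(f(x_n) - f(x_{n-1}))

Iteration 1:
  f(2.070000) = -0.270257
  f(3.170000) = 20.515013
  x_2 = 3.170000 - 20.515013×(3.170000 - 2.070000)/(20.515013 - (-0.270257))
       = 2.084303
Iteration 2:
  f(3.170000) = 20.515013
  f(2.084303) = -0.113734
  x_3 = 2.084303 - (-0.113734)×(2.084303 - 3.170000)/(-0.113734 - 20.515013)
       = 2.090288
Iteration 3:
  f(2.084303) = -0.113734
  f(2.090288) = -0.047468
  x_4 = 2.090288 - (-0.047468)×(2.090288 - 2.084303)/(-0.047468 - (-0.113734))
       = 2.094576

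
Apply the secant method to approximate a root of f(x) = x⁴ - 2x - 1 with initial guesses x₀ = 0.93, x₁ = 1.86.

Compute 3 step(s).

f(x) = x⁴ - 2x - 1
x₀ = 0.93, x₁ = 1.86

Secant formula: x_{n+1} = x_n - f(x_n)(x_n - x_{n-1})/(f(x_n) - f(x_{n-1}))

Iteration 1:
  f(0.930000) = -2.111948
  f(1.860000) = 7.248832
  x_2 = 1.860000 - 7.248832×(1.860000 - 0.930000)/(7.248832 - (-2.111948))
       = 1.139823
Iteration 2:
  f(1.860000) = 7.248832
  f(1.139823) = -1.591733
  x_3 = 1.139823 - (-1.591733)×(1.139823 - 1.860000)/(-1.591733 - 7.248832)
       = 1.269490
Iteration 3:
  f(1.139823) = -1.591733
  f(1.269490) = -0.941707
  x_4 = 1.269490 - (-0.941707)×(1.269490 - 1.139823)/(-0.941707 - (-1.591733))
       = 1.457342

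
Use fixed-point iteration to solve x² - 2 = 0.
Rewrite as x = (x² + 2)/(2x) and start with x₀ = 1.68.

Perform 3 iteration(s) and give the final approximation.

Equation: x² - 2 = 0
Fixed-point form: x = (x² + 2)/(2x)
x₀ = 1.68

x_1 = g(1.680000) = 1.435238
x_2 = g(1.435238) = 1.414368
x_3 = g(1.414368) = 1.414214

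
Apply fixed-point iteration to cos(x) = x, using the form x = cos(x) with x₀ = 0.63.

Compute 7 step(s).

Equation: cos(x) = x
Fixed-point form: x = cos(x)
x₀ = 0.63

x_1 = g(0.630000) = 0.808028
x_2 = g(0.808028) = 0.690926
x_3 = g(0.690926) = 0.770656
x_4 = g(0.770656) = 0.717454
x_5 = g(0.717454) = 0.753482
x_6 = g(0.753482) = 0.729311
x_7 = g(0.729311) = 0.745634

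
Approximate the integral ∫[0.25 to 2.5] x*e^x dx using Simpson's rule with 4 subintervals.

f(x) = x*e^x
a = 0.25, b = 2.5, n = 4
h = (b - a)/n = 0.562500

Simpson's rule: (h/3)[f(x₀) + 4f(x₁) + 2f(x₂) + ... + f(xₙ)]

x_0 = 0.2500, f(x_0) = 0.321006, coefficient = 1
x_1 = 0.8125, f(x_1) = 1.830997, coefficient = 4
x_2 = 1.3750, f(x_2) = 5.438230, coefficient = 2
x_3 = 1.9375, f(x_3) = 13.448916, coefficient = 4
x_4 = 2.5000, f(x_4) = 30.456235, coefficient = 1

I ≈ (0.562500/3) × 102.773353 = 19.270004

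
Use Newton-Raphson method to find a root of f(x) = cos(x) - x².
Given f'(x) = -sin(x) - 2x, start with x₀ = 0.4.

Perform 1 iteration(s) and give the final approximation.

f(x) = cos(x) - x²
f'(x) = -sin(x) - 2x
x₀ = 0.4

Newton-Raphson formula: x_{n+1} = x_n - f(x_n)/f'(x_n)

Iteration 1:
  f(0.400000) = 0.761061
  f'(0.400000) = -1.189418
  x_1 = 0.400000 - 0.761061/(-1.189418) = 1.039860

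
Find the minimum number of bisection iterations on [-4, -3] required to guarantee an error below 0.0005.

We need (b-a)/2^n ≤ 0.0005
(-3 - (-4))/2^n ≤ 0.0005
1/2^n ≤ 0.0005
2^n ≥ 2000
n ≥ log₂(2000) = 10.97
n ≥ 11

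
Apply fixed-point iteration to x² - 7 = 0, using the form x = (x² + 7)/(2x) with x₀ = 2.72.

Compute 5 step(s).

Equation: x² - 7 = 0
Fixed-point form: x = (x² + 7)/(2x)
x₀ = 2.72

x_1 = g(2.720000) = 2.646765
x_2 = g(2.646765) = 2.645752
x_3 = g(2.645752) = 2.645751
x_4 = g(2.645751) = 2.645751
x_5 = g(2.645751) = 2.645751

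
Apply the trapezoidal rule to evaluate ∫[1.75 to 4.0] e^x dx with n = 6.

f(x) = e^x
a = 1.75, b = 4.0, n = 6
h = (b - a)/n = 0.375000

Trapezoidal rule: (h/2)[f(x₀) + 2f(x₁) + 2f(x₂) + ... + f(xₙ)]

x_0 = 1.7500, f(x_0) = 5.754603, coefficient = 1
x_1 = 2.1250, f(x_1) = 8.372897, coefficient = 2
x_2 = 2.5000, f(x_2) = 12.182494, coefficient = 2
x_3 = 2.8750, f(x_3) = 17.725424, coefficient = 2
x_4 = 3.2500, f(x_4) = 25.790340, coefficient = 2
x_5 = 3.6250, f(x_5) = 37.524723, coefficient = 2
x_6 = 4.0000, f(x_6) = 54.598150, coefficient = 1

I ≈ (0.375000/2) × 263.544510 = 49.414596
Exact value: 48.843547
Error: 0.571048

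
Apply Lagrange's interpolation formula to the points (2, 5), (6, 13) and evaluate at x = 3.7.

Lagrange interpolation formula:
P(x) = Σ yᵢ × Lᵢ(x)
where Lᵢ(x) = Π_{j≠i} (x - xⱼ)/(xᵢ - xⱼ)

L_0(3.7) = (3.7 - 6)/(2 - 6) = 0.575000
L_1(3.7) = (3.7 - 2)/(6 - 2) = 0.425000

P(3.7) = 5×L_0(3.7) + 13×L_1(3.7)
P(3.7) = 8.400000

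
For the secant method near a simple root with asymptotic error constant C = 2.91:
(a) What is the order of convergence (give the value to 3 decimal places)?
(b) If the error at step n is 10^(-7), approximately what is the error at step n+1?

(a) Secant method has superlinear convergence with order φ = (1+√5)/2 ≈ 1.618.
    This means |e_{n+1}| ≈ C|e_n|^1.618.

(b) With |e_n| = 10^(-7) and C = 2.91:
    |e_{n+1}| ≈ 2.91 × (10^(-7))^1.618 = 2.91 × 10^(-11.33)

(a) ≈ 1.618 (golden ratio); (b) |e_{n+1}| ≈ 1.373e-11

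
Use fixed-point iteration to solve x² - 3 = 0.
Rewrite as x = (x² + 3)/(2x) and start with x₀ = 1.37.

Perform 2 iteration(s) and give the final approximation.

Equation: x² - 3 = 0
Fixed-point form: x = (x² + 3)/(2x)
x₀ = 1.37

x_1 = g(1.370000) = 1.779891
x_2 = g(1.779891) = 1.732694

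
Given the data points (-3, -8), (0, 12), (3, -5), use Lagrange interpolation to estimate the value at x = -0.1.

Lagrange interpolation formula:
P(x) = Σ yᵢ × Lᵢ(x)
where Lᵢ(x) = Π_{j≠i} (x - xⱼ)/(xᵢ - xⱼ)

L_0(-0.1) = (-0.1 - 0)/(-3 - 0) × (-0.1 - 3)/(-3 - 3) = 0.017222
L_1(-0.1) = (-0.1 - (-3))/(0 - (-3)) × (-0.1 - 3)/(0 - 3) = 0.998889
L_2(-0.1) = (-0.1 - (-3))/(3 - (-3)) × (-0.1 - 0)/(3 - 0) = -0.016111

P(-0.1) = (-8)×L_0(-0.1) + 12×L_1(-0.1) + (-5)×L_2(-0.1)
P(-0.1) = 11.929444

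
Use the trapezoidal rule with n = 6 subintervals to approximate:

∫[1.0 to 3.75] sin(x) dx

f(x) = sin(x)
a = 1.0, b = 3.75, n = 6
h = (b - a)/n = 0.458333

Trapezoidal rule: (h/2)[f(x₀) + 2f(x₁) + 2f(x₂) + ... + f(xₙ)]

x_0 = 1.0000, f(x_0) = 0.841471, coefficient = 1
x_1 = 1.4583, f(x_1) = 0.993683, coefficient = 2
x_2 = 1.9167, f(x_2) = 0.940781, coefficient = 2
x_3 = 2.3750, f(x_3) = 0.693685, coefficient = 2
x_4 = 2.8333, f(x_4) = 0.303400, coefficient = 2
x_5 = 3.2917, f(x_5) = -0.149511, coefficient = 2
x_6 = 3.7500, f(x_6) = -0.571561, coefficient = 1

I ≈ (0.458333/2) × 5.833985 = 1.336955
Exact value: 1.360862
Error: 0.023907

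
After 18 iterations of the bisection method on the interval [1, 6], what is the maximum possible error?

Bisection error bound: |error| ≤ (b-a)/2^n
|error| ≤ (6 - 1)/2^18 = 5/2^18
|error| ≤ 0.0000190735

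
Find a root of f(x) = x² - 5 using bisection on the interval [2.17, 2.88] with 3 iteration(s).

f(x) = x² - 5
Initial interval: [2.17, 2.88]

Iteration 1:
  c_1 = (2.170000 + 2.880000)/2 = 2.525000
  f(c_1) = f(2.525000) = 1.375625
  f(a) × f(c) < 0, new interval: [2.170000, 2.525000]
Iteration 2:
  c_2 = (2.170000 + 2.525000)/2 = 2.347500
  f(c_2) = f(2.347500) = 0.510756
  f(a) × f(c) < 0, new interval: [2.170000, 2.347500]
Iteration 3:
  c_3 = (2.170000 + 2.347500)/2 = 2.258750
  f(c_3) = f(2.258750) = 0.101952
  f(a) × f(c) < 0, new interval: [2.170000, 2.258750]

After 3 iteration(s), the approximation is c_3 = 2.258750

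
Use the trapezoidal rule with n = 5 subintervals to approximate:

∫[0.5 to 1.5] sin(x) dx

f(x) = sin(x)
a = 0.5, b = 1.5, n = 5
h = (b - a)/n = 0.200000

Trapezoidal rule: (h/2)[f(x₀) + 2f(x₁) + 2f(x₂) + ... + f(xₙ)]

x_0 = 0.5000, f(x_0) = 0.479426, coefficient = 1
x_1 = 0.7000, f(x_1) = 0.644218, coefficient = 2
x_2 = 0.9000, f(x_2) = 0.783327, coefficient = 2
x_3 = 1.1000, f(x_3) = 0.891207, coefficient = 2
x_4 = 1.3000, f(x_4) = 0.963558, coefficient = 2
x_5 = 1.5000, f(x_5) = 0.997495, coefficient = 1

I ≈ (0.200000/2) × 8.041541 = 0.804154
Exact value: 0.806845
Error: 0.002691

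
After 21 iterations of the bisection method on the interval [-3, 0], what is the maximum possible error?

Bisection error bound: |error| ≤ (b-a)/2^n
|error| ≤ (0 - (-3))/2^21 = 3/2^21
|error| ≤ 0.0000014305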